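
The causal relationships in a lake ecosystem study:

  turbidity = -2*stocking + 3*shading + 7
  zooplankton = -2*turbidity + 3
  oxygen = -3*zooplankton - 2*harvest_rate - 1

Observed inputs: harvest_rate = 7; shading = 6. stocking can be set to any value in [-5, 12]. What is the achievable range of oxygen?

-18 to 186

Substituting into the turbidity equation gives turbidity = -2*stocking + 25.
Substituting into the zooplankton equation gives zooplankton = 4*stocking - 47.
This gives oxygen = -12*stocking + 126.
Linear in stocking, so extremes are at the endpoints: stocking = -5 gives oxygen = 186; stocking = 12 gives oxygen = -18.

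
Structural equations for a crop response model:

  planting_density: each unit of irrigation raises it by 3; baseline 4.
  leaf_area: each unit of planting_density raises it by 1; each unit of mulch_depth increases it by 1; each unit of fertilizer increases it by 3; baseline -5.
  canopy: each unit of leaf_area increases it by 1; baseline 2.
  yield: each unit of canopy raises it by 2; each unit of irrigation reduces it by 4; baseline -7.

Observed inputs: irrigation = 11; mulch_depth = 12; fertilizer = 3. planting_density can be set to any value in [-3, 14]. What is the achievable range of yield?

Intervening on planting_density fixes its value directly, overriding its dependence on irrigation.
Substituting into the leaf_area equation gives leaf_area = planting_density + 16.
This gives canopy = planting_density + 18.
Substituting into the yield equation gives yield = 2*planting_density - 15.
Linear in planting_density, so extremes are at the endpoints: planting_density = -3 gives yield = -21; planting_density = 14 gives yield = 13.

-21 to 13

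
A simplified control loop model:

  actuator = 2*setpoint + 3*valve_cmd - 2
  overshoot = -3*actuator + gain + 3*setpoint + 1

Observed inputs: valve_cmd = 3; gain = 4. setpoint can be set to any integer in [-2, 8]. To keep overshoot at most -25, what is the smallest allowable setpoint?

setpoint = 3

Substituting into the actuator equation gives actuator = 2*setpoint + 7.
Substituting into the overshoot equation gives overshoot = -3*setpoint - 16.
Require -3*setpoint - 16 ≤ -25, so setpoint ≥ 3.
The smallest integer in [-2, 8] satisfying this is 3.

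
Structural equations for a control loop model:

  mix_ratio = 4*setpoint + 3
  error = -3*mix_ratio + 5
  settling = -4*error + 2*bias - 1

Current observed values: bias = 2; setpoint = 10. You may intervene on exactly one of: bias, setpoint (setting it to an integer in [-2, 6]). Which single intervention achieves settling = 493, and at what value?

Intervening on bias: with other inputs at their observed values, settling = 2*bias + 495. Solving for 493 gives bias = -1, within [-2, 6].
Intervening on setpoint: settling = 48*setpoint + 19. Reaching 493 requires setpoint = 79/8, not an integer.

set bias = -1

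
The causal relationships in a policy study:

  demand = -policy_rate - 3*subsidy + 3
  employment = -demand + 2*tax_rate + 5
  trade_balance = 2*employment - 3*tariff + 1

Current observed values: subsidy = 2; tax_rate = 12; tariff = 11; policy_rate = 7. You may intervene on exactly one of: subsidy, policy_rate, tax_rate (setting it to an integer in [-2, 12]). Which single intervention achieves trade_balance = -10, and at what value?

set tax_rate = -2

Intervening on subsidy: trade_balance = 6*subsidy + 34. Reaching -10 requires subsidy = -22/3, not an integer.
Intervening on policy_rate: trade_balance = 2*policy_rate + 32. Reaching -10 requires policy_rate = -21, outside [-2, 12].
Intervening on tax_rate: with other inputs at their observed values, trade_balance = 4*tax_rate - 2. Solving for -10 gives tax_rate = -2, within [-2, 12].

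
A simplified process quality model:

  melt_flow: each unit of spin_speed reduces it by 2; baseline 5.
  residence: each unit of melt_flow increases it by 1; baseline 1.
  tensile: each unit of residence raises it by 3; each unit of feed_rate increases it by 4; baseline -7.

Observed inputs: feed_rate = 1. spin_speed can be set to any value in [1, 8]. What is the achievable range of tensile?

Substituting into the residence equation gives residence = -2*spin_speed + 6.
Substituting into the tensile equation gives tensile = -6*spin_speed + 15.
Linear in spin_speed, so extremes are at the endpoints: spin_speed = 1 gives tensile = 9; spin_speed = 8 gives tensile = -33.

-33 to 9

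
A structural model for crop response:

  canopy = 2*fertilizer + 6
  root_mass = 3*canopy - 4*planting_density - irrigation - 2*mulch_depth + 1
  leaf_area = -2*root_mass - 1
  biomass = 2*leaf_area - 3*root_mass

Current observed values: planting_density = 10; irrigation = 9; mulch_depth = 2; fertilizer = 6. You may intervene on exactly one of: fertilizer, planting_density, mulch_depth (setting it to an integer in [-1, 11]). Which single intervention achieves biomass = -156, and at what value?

set planting_density = 5

Intervening on fertilizer: biomass = -42*fertilizer + 236. Reaching -156 requires fertilizer = 28/3, not an integer.
Intervening on planting_density: with other inputs at their observed values, biomass = 28*planting_density - 296. Solving for -156 gives planting_density = 5, within [-1, 11].
Intervening on mulch_depth: biomass = 14*mulch_depth - 44. Reaching -156 requires mulch_depth = -8, outside [-1, 11].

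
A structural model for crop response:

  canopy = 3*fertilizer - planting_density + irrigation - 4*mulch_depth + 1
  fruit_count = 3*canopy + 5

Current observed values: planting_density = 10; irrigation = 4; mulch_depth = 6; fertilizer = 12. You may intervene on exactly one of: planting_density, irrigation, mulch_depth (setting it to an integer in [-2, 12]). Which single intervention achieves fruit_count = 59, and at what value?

Intervening on planting_density: with other inputs at their observed values, fruit_count = -3*planting_density + 56. Solving for 59 gives planting_density = -1, within [-2, 12].
Intervening on irrigation: fruit_count = 3*irrigation + 14. Reaching 59 requires irrigation = 15, outside [-2, 12].
Intervening on mulch_depth: fruit_count = -12*mulch_depth + 98. Reaching 59 requires mulch_depth = 13/4, not an integer.

set planting_density = -1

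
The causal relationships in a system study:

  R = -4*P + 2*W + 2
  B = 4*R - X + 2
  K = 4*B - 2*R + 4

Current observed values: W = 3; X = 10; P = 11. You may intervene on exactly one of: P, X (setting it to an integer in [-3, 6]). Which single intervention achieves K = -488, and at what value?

Intervening on P: K = -56*P + 84. Reaching -488 requires P = 143/14, not an integer.
Intervening on X: with other inputs at their observed values, K = -4*X - 492. Solving for -488 gives X = -1, within [-3, 6].

set X = -1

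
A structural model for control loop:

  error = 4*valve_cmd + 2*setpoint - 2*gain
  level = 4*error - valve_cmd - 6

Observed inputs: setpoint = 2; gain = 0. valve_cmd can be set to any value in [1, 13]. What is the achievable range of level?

Substituting into the error equation gives error = 4*valve_cmd + 4.
This gives level = 15*valve_cmd + 10.
Linear in valve_cmd, so extremes are at the endpoints: valve_cmd = 1 gives level = 25; valve_cmd = 13 gives level = 205.

25 to 205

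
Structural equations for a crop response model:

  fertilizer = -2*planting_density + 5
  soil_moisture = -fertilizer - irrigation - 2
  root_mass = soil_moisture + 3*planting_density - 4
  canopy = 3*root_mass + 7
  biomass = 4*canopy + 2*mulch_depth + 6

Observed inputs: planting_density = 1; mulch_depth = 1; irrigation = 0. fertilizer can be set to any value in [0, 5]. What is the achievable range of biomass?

-60 to 0

Intervening on fertilizer fixes its value directly, overriding its dependence on planting_density.
Substituting into the soil_moisture equation gives soil_moisture = -fertilizer - 2.
Substituting into the root_mass equation gives root_mass = -fertilizer - 3.
Substituting into the canopy equation gives canopy = -3*fertilizer - 2.
biomass becomes -12*fertilizer.
Linear in fertilizer, so extremes are at the endpoints: fertilizer = 0 gives biomass = 0; fertilizer = 5 gives biomass = -60.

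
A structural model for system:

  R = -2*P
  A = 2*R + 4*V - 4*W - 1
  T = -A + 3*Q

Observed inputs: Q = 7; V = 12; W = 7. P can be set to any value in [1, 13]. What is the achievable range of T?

6 to 54

Substituting into the A equation gives A = -4*P + 19.
This gives T = 4*P + 2.
Linear in P, so extremes are at the endpoints: P = 1 gives T = 6; P = 13 gives T = 54.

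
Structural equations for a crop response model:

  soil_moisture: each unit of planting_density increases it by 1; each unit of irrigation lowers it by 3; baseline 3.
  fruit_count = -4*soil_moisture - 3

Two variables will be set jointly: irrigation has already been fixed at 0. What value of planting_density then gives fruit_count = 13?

With irrigation held at 0:
Substituting into the soil_moisture equation gives soil_moisture = planting_density + 3.
fruit_count becomes -4*planting_density - 15.
Solve -4*planting_density - 15 = 13: planting_density = (13 + 15) / -4 = -7.

planting_density = -7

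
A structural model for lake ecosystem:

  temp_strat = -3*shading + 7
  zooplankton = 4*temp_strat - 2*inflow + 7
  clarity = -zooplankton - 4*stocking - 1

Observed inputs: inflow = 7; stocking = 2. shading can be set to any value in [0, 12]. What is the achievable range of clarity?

-30 to 114

Substituting into the zooplankton equation gives zooplankton = -12*shading + 21.
Substituting into the clarity equation gives clarity = 12*shading - 30.
Linear in shading, so extremes are at the endpoints: shading = 0 gives clarity = -30; shading = 12 gives clarity = 114.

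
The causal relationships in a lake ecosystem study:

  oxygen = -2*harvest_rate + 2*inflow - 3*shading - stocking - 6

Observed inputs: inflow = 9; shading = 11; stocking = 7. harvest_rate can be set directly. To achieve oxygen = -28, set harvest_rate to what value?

Substituting into the oxygen equation gives oxygen = -2*harvest_rate - 28.
Solve -2*harvest_rate - 28 = -28: harvest_rate = (-28 + 28) / -2 = 0.

harvest_rate = 0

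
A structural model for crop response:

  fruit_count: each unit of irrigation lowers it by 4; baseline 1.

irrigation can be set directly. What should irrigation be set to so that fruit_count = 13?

Solve -4*irrigation + 1 = 13: irrigation = (13 - 1) / -4 = -3.

irrigation = -3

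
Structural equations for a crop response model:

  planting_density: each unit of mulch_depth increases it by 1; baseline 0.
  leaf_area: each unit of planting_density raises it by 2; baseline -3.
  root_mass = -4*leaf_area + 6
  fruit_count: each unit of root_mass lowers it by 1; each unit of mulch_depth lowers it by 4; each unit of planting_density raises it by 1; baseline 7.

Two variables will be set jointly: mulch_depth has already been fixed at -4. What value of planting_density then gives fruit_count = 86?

planting_density = 9

With mulch_depth held at -4:
Intervening on planting_density fixes its value directly, overriding its dependence on mulch_depth.
Substituting into the root_mass equation gives root_mass = -8*planting_density + 18.
So fruit_count = 9*planting_density + 5.
Solve 9*planting_density + 5 = 86: planting_density = (86 - 5) / 9 = 9.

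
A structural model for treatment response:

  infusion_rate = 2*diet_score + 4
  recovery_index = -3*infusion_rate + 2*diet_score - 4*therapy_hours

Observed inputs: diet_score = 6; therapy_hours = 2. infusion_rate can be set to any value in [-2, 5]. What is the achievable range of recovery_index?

Intervening on infusion_rate fixes its value directly, overriding its dependence on diet_score.
Substituting into the recovery_index equation gives recovery_index = -3*infusion_rate + 4.
Linear in infusion_rate, so extremes are at the endpoints: infusion_rate = -2 gives recovery_index = 10; infusion_rate = 5 gives recovery_index = -11.

-11 to 10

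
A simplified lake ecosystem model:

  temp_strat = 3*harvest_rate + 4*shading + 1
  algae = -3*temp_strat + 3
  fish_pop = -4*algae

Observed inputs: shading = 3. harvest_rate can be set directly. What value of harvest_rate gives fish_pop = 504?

harvest_rate = 10

Substituting into the temp_strat equation gives temp_strat = 3*harvest_rate + 13.
Substituting into the algae equation gives algae = -9*harvest_rate - 36.
This gives fish_pop = 36*harvest_rate + 144.
Solve 36*harvest_rate + 144 = 504: harvest_rate = (504 - 144) / 36 = 10.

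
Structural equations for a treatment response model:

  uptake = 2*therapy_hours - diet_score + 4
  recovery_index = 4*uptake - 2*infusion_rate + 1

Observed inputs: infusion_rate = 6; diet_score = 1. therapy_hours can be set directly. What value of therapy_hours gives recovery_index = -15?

Substituting into the uptake equation gives uptake = 2*therapy_hours + 3.
This gives recovery_index = 8*therapy_hours + 1.
Solve 8*therapy_hours + 1 = -15: therapy_hours = (-15 - 1) / 8 = -2.

therapy_hours = -2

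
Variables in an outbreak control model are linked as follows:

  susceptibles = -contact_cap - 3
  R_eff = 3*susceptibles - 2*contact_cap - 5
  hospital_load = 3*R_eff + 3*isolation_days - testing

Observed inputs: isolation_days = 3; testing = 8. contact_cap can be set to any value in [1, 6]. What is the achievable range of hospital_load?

-131 to -56

Substituting into the R_eff equation gives R_eff = -5*contact_cap - 14.
Substituting into the hospital_load equation gives hospital_load = -15*contact_cap - 41.
Linear in contact_cap, so extremes are at the endpoints: contact_cap = 1 gives hospital_load = -56; contact_cap = 6 gives hospital_load = -131.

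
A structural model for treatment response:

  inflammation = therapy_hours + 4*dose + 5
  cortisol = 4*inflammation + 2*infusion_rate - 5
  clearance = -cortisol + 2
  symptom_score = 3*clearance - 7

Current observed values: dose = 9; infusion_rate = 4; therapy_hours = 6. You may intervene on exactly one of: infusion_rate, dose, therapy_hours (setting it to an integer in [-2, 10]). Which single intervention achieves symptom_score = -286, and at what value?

Intervening on infusion_rate: symptom_score = -6*infusion_rate - 550. Reaching -286 requires infusion_rate = -44, outside [-2, 10].
Intervening on dose: with other inputs at their observed values, symptom_score = -48*dose - 142. Solving for -286 gives dose = 3, within [-2, 10].
Intervening on therapy_hours: symptom_score = -12*therapy_hours - 502. Reaching -286 requires therapy_hours = -18, outside [-2, 10].

set dose = 3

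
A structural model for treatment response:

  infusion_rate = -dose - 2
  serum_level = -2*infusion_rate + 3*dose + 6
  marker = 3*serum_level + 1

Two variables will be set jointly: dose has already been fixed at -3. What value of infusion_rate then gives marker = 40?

With dose held at -3:
Intervening on infusion_rate fixes its value directly, overriding its dependence on dose.
Substituting into the serum_level equation gives serum_level = -2*infusion_rate - 3.
Substituting into the marker equation gives marker = -6*infusion_rate - 8.
Solve -6*infusion_rate - 8 = 40: infusion_rate = (40 + 8) / -6 = -8.

infusion_rate = -8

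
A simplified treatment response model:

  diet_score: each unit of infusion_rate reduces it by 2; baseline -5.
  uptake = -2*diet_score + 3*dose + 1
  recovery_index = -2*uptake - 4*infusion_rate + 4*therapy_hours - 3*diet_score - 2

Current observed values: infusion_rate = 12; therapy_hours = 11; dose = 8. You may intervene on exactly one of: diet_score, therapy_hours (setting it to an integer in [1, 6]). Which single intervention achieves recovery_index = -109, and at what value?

Intervening on diet_score: recovery_index = diet_score - 56. Reaching -109 requires diet_score = -53, outside [1, 6].
Intervening on therapy_hours: with other inputs at their observed values, recovery_index = 4*therapy_hours - 129. Solving for -109 gives therapy_hours = 5, within [1, 6].

set therapy_hours = 5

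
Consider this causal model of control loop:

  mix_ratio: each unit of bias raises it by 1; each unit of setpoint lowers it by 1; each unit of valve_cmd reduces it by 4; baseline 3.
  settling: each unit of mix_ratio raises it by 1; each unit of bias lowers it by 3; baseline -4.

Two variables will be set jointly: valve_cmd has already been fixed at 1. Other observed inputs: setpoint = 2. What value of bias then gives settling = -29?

With valve_cmd held at 1:
Substituting into the mix_ratio equation gives mix_ratio = bias - 3.
This gives settling = -2*bias - 7.
Solve -2*bias - 7 = -29: bias = (-29 + 7) / -2 = 11.

bias = 11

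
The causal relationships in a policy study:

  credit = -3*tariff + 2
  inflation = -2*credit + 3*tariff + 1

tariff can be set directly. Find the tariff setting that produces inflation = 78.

tariff = 9

Substituting into the inflation equation gives inflation = 9*tariff - 3.
Solve 9*tariff - 3 = 78: tariff = (78 + 3) / 9 = 9.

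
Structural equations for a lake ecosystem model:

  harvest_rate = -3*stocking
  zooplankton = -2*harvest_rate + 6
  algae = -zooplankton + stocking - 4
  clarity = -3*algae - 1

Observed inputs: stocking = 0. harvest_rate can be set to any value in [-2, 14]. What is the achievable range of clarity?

Intervening on harvest_rate fixes its value directly, overriding its dependence on stocking.
Substituting into the algae equation gives algae = 2*harvest_rate - 10.
This gives clarity = -6*harvest_rate + 29.
Linear in harvest_rate, so extremes are at the endpoints: harvest_rate = -2 gives clarity = 41; harvest_rate = 14 gives clarity = -55.

-55 to 41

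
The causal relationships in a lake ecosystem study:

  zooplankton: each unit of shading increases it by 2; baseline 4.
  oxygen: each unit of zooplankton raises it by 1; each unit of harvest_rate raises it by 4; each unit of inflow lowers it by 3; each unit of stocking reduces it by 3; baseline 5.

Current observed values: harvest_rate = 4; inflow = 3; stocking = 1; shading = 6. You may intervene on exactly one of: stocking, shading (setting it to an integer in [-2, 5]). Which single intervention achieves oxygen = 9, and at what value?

set shading = -2

Intervening on stocking: oxygen = -3*stocking + 28. Reaching 9 requires stocking = 19/3, not an integer.
Intervening on shading: with other inputs at their observed values, oxygen = 2*shading + 13. Solving for 9 gives shading = -2, within [-2, 5].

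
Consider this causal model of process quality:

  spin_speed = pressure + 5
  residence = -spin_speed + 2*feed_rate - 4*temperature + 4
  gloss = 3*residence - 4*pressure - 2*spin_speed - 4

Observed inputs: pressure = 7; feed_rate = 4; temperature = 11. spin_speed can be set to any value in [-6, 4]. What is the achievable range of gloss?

-148 to -98

Intervening on spin_speed fixes its value directly, overriding its dependence on pressure.
Substituting into the residence equation gives residence = -spin_speed - 32.
So gloss = -5*spin_speed - 128.
Linear in spin_speed, so extremes are at the endpoints: spin_speed = -6 gives gloss = -98; spin_speed = 4 gives gloss = -148.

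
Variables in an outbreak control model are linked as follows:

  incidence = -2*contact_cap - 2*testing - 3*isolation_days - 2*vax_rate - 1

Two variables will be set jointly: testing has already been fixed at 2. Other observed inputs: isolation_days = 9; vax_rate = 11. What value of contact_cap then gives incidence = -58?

contact_cap = 2

With testing held at 2:
Substituting into the incidence equation gives incidence = -2*contact_cap - 54.
Solve -2*contact_cap - 54 = -58: contact_cap = (-58 + 54) / -2 = 2.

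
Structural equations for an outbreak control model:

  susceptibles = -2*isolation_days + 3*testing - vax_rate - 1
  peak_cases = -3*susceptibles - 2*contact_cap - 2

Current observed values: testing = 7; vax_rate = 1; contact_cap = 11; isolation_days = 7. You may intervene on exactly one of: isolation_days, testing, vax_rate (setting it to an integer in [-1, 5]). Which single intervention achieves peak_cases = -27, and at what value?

Intervening on isolation_days: peak_cases = 6*isolation_days - 81. Reaching -27 requires isolation_days = 9, outside [-1, 5].
Intervening on testing: peak_cases = -9*testing + 24. Reaching -27 requires testing = 17/3, not an integer.
Intervening on vax_rate: with other inputs at their observed values, peak_cases = 3*vax_rate - 42. Solving for -27 gives vax_rate = 5, within [-1, 5].

set vax_rate = 5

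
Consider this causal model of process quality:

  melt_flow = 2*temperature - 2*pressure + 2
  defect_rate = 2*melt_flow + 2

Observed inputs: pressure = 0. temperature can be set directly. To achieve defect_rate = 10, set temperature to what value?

temperature = 1

Substituting into the melt_flow equation gives melt_flow = 2*temperature + 2.
Substituting into the defect_rate equation gives defect_rate = 4*temperature + 6.
Solve 4*temperature + 6 = 10: temperature = (10 - 6) / 4 = 1.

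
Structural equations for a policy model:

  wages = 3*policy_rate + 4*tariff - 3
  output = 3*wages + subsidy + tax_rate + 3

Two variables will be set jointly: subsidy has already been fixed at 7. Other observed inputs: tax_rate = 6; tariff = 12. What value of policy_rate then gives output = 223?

policy_rate = 8

With subsidy held at 7:
Substituting into the wages equation gives wages = 3*policy_rate + 45.
Substituting into the output equation gives output = 9*policy_rate + 151.
Solve 9*policy_rate + 151 = 223: policy_rate = (223 - 151) / 9 = 8.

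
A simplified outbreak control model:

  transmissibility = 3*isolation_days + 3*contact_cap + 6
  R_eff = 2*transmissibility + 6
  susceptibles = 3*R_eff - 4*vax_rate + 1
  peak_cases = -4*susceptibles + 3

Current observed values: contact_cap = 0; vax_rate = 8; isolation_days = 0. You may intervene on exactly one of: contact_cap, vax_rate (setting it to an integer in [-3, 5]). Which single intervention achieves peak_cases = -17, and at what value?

set contact_cap = -1

Intervening on contact_cap: with other inputs at their observed values, peak_cases = -72*contact_cap - 89. Solving for -17 gives contact_cap = -1, within [-3, 5].
Intervening on vax_rate: peak_cases = 16*vax_rate - 217. Reaching -17 requires vax_rate = 25/2, not an integer.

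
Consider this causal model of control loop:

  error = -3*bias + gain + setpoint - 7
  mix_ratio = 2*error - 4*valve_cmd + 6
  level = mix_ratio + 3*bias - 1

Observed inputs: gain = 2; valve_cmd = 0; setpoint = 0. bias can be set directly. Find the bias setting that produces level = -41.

Substituting into the error equation gives error = -3*bias - 5.
So mix_ratio = -6*bias - 4.
level becomes -3*bias - 5.
Solve -3*bias - 5 = -41: bias = (-41 + 5) / -3 = 12.

bias = 12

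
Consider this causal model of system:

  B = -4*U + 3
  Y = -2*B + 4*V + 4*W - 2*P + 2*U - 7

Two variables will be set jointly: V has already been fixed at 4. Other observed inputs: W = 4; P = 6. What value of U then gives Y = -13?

U = -2

With V held at 4:
Substituting into the Y equation gives Y = 10*U + 7.
Solve 10*U + 7 = -13: U = (-13 - 7) / 10 = -2.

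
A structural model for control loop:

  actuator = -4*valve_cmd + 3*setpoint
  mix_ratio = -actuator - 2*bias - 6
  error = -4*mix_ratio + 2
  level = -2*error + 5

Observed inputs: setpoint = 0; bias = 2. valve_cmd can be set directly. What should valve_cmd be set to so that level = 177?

Substituting into the actuator equation gives actuator = -4*valve_cmd.
Substituting into the mix_ratio equation gives mix_ratio = 4*valve_cmd - 10.
Substituting into the error equation gives error = -16*valve_cmd + 42.
Substituting into the level equation gives level = 32*valve_cmd - 79.
Solve 32*valve_cmd - 79 = 177: valve_cmd = (177 + 79) / 32 = 8.

valve_cmd = 8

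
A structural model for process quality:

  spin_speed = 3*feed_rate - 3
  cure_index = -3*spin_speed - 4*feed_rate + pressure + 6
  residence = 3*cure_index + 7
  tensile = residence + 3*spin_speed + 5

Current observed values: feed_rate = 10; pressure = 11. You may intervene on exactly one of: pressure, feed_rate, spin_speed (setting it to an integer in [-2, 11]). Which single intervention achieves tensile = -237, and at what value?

Intervening on pressure: with other inputs at their observed values, tensile = 3*pressure - 252. Solving for -237 gives pressure = 5, within [-2, 11].
Intervening on feed_rate: tensile = -30*feed_rate + 81. Reaching -237 requires feed_rate = 53/5, not an integer.
Intervening on spin_speed: tensile = -6*spin_speed - 57. Reaching -237 requires spin_speed = 30, outside [-2, 11].

set pressure = 5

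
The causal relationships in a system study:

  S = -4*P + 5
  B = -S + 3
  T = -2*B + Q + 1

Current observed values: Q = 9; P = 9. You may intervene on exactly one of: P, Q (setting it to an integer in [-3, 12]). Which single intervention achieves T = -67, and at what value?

Intervening on P: T = -8*P + 14. Reaching -67 requires P = 81/8, not an integer.
Intervening on Q: with other inputs at their observed values, T = Q - 67. Solving for -67 gives Q = 0, within [-3, 12].

set Q = 0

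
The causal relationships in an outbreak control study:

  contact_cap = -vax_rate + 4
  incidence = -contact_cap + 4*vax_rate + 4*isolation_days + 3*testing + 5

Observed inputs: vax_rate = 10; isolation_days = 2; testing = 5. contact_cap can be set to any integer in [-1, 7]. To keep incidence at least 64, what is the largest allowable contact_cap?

Intervening on contact_cap fixes its value directly, overriding its dependence on vax_rate.
Substituting into the incidence equation gives incidence = -contact_cap + 68.
Require -contact_cap + 68 ≥ 64, so contact_cap ≤ 4.
The largest integer in [-1, 7] satisfying this is 4.

contact_cap = 4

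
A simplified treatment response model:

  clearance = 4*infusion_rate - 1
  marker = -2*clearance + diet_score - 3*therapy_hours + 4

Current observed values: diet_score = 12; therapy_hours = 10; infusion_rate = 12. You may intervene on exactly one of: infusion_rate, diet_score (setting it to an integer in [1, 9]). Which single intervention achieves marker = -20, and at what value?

Intervening on infusion_rate: with other inputs at their observed values, marker = -8*infusion_rate - 12. Solving for -20 gives infusion_rate = 1, within [1, 9].
Intervening on diet_score: marker = diet_score - 120. Reaching -20 requires diet_score = 100, outside [1, 9].

set infusion_rate = 1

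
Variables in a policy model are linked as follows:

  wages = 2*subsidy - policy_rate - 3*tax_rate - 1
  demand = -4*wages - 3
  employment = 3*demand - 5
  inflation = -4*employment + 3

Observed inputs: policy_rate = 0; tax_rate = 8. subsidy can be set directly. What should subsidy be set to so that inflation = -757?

subsidy = 4

Substituting into the wages equation gives wages = 2*subsidy - 25.
Substituting into the demand equation gives demand = -8*subsidy + 97.
Substituting into the employment equation gives employment = -24*subsidy + 286.
inflation becomes 96*subsidy - 1141.
Solve 96*subsidy - 1141 = -757: subsidy = (-757 + 1141) / 96 = 4.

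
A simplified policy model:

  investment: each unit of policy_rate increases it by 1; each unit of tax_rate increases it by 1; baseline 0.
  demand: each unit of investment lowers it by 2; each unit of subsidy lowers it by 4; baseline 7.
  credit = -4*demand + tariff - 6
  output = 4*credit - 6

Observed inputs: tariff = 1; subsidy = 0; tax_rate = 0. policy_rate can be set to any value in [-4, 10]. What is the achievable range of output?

Substituting into the investment equation gives investment = policy_rate.
Substituting into the demand equation gives demand = -2*policy_rate + 7.
This gives credit = 8*policy_rate - 33.
Substituting into the output equation gives output = 32*policy_rate - 138.
Linear in policy_rate, so extremes are at the endpoints: policy_rate = -4 gives output = -266; policy_rate = 10 gives output = 182.

-266 to 182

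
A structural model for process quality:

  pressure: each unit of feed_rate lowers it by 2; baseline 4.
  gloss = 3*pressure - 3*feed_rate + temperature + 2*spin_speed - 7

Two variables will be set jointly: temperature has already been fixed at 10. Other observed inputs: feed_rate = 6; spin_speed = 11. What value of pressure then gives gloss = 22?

With temperature held at 10:
Intervening on pressure fixes its value directly, overriding its dependence on feed_rate.
Substituting into the gloss equation gives gloss = 3*pressure + 7.
Solve 3*pressure + 7 = 22: pressure = (22 - 7) / 3 = 5.

pressure = 5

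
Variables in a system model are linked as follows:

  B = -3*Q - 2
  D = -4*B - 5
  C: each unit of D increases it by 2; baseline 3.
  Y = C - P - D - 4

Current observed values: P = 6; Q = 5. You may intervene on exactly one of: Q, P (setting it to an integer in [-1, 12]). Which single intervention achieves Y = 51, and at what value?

set P = 11

Intervening on Q: Y = 12*Q - 4. Reaching 51 requires Q = 55/12, not an integer.
Intervening on P: with other inputs at their observed values, Y = -P + 62. Solving for 51 gives P = 11, within [-1, 12].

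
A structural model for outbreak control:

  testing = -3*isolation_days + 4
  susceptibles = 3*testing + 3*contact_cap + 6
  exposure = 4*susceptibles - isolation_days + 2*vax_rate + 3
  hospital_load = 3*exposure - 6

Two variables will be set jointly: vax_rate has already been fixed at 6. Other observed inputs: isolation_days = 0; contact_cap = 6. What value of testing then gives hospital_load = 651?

testing = 9

With vax_rate held at 6:
Intervening on testing fixes its value directly, overriding its dependence on isolation_days.
Substituting into the susceptibles equation gives susceptibles = 3*testing + 24.
This gives exposure = 12*testing + 111.
This gives hospital_load = 36*testing + 327.
Solve 36*testing + 327 = 651: testing = (651 - 327) / 36 = 9.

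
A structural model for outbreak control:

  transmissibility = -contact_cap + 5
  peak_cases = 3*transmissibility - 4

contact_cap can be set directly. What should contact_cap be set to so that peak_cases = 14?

Substituting into the peak_cases equation gives peak_cases = -3*contact_cap + 11.
Solve -3*contact_cap + 11 = 14: contact_cap = (14 - 11) / -3 = -1.

contact_cap = -1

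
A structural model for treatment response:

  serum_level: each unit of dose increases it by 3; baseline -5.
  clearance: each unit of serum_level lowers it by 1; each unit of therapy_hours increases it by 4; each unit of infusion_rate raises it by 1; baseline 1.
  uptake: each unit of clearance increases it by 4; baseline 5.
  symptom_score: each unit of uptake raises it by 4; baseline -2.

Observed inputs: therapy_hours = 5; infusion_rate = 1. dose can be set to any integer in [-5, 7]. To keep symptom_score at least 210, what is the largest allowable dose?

Substituting into the clearance equation gives clearance = -3*dose + 27.
Substituting into the uptake equation gives uptake = -12*dose + 113.
Substituting into the symptom_score equation gives symptom_score = -48*dose + 450.
Require -48*dose + 450 ≥ 210, so dose ≤ 5.
The largest integer in [-5, 7] satisfying this is 5.

dose = 5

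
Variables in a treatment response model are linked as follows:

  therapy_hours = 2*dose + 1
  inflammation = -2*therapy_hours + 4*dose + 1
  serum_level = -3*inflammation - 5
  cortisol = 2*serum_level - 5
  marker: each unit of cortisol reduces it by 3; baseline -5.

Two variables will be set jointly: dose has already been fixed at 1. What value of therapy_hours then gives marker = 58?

With dose held at 1:
Intervening on therapy_hours fixes its value directly, overriding its dependence on dose.
Substituting into the inflammation equation gives inflammation = -2*therapy_hours + 5.
serum_level becomes 6*therapy_hours - 20.
This gives cortisol = 12*therapy_hours - 45.
Substituting into the marker equation gives marker = -36*therapy_hours + 130.
Solve -36*therapy_hours + 130 = 58: therapy_hours = (58 - 130) / -36 = 2.

therapy_hours = 2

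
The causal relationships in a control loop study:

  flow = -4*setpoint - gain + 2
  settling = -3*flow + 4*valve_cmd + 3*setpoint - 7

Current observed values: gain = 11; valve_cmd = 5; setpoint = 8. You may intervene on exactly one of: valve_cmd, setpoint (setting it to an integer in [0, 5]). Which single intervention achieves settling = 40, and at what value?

set setpoint = 0

Intervening on valve_cmd: settling = 4*valve_cmd + 140. Reaching 40 requires valve_cmd = -25, outside [0, 5].
Intervening on setpoint: with other inputs at their observed values, settling = 15*setpoint + 40. Solving for 40 gives setpoint = 0, within [0, 5].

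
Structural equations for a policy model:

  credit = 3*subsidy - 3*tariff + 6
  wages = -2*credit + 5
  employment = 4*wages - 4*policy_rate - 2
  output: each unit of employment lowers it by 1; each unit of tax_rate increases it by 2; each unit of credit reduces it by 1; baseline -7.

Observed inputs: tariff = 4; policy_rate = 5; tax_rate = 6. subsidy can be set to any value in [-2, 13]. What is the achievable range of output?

-77 to 238

Substituting into the credit equation gives credit = 3*subsidy - 6.
This gives wages = -6*subsidy + 17.
This gives employment = -24*subsidy + 46.
Substituting into the output equation gives output = 21*subsidy - 35.
Linear in subsidy, so extremes are at the endpoints: subsidy = -2 gives output = -77; subsidy = 13 gives output = 238.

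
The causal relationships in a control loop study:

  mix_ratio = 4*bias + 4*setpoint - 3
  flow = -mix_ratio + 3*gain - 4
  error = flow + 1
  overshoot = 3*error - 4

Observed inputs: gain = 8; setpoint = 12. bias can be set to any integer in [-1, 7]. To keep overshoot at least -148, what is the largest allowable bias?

bias = 6

Substituting into the mix_ratio equation gives mix_ratio = 4*bias + 45.
Substituting into the flow equation gives flow = -4*bias - 25.
error becomes -4*bias - 24.
Substituting into the overshoot equation gives overshoot = -12*bias - 76.
Require -12*bias - 76 ≥ -148, so bias ≤ 6.
The largest integer in [-1, 7] satisfying this is 6.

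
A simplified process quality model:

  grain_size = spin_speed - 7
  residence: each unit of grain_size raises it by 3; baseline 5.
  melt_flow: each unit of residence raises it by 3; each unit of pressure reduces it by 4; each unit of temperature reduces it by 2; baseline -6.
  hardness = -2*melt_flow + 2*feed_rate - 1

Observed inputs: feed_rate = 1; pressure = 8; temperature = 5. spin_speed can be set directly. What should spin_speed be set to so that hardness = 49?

Substituting into the residence equation gives residence = 3*spin_speed - 16.
Substituting into the melt_flow equation gives melt_flow = 9*spin_speed - 96.
Substituting into the hardness equation gives hardness = -18*spin_speed + 193.
Solve -18*spin_speed + 193 = 49: spin_speed = (49 - 193) / -18 = 8.

spin_speed = 8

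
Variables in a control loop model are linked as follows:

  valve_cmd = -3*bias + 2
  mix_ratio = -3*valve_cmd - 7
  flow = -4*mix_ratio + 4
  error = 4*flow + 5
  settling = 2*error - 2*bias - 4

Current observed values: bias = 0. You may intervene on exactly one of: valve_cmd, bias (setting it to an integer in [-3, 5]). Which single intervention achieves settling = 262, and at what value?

set valve_cmd = 0

Intervening on valve_cmd: with other inputs at their observed values, settling = 96*valve_cmd + 262. Solving for 262 gives valve_cmd = 0, within [-3, 5].
Intervening on bias: settling = -290*bias + 454. Reaching 262 requires bias = 96/145, not an integer.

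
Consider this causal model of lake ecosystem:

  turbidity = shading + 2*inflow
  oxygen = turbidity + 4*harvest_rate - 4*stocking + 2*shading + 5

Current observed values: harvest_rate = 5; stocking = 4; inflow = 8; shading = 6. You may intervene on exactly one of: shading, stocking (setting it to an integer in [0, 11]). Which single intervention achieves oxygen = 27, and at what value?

Intervening on shading: oxygen = 3*shading + 25. Reaching 27 requires shading = 2/3, not an integer.
Intervening on stocking: with other inputs at their observed values, oxygen = -4*stocking + 59. Solving for 27 gives stocking = 8, within [0, 11].

set stocking = 8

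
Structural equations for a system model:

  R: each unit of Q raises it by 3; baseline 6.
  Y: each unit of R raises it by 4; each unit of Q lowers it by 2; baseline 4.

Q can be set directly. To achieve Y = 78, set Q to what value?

Q = 5

Substituting into the Y equation gives Y = 10*Q + 28.
Solve 10*Q + 28 = 78: Q = (78 - 28) / 10 = 5.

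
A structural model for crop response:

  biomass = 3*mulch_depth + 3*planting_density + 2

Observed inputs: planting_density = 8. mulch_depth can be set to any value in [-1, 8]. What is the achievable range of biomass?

23 to 50

Substituting into the biomass equation gives biomass = 3*mulch_depth + 26.
Linear in mulch_depth, so extremes are at the endpoints: mulch_depth = -1 gives biomass = 23; mulch_depth = 8 gives biomass = 50.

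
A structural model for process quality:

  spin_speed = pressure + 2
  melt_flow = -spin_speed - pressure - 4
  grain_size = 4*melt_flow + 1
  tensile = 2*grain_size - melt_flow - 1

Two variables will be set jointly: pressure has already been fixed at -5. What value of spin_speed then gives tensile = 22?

spin_speed = -2

With pressure held at -5:
Intervening on spin_speed fixes its value directly, overriding its dependence on pressure.
Substituting into the melt_flow equation gives melt_flow = -spin_speed + 1.
Substituting into the grain_size equation gives grain_size = -4*spin_speed + 5.
Substituting into the tensile equation gives tensile = -7*spin_speed + 8.
Solve -7*spin_speed + 8 = 22: spin_speed = (22 - 8) / -7 = -2.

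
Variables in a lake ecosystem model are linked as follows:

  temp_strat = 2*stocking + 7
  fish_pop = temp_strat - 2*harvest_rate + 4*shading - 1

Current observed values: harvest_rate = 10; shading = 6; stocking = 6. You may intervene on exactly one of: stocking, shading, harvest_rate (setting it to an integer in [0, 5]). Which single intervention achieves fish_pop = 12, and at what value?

set stocking = 1

Intervening on stocking: with other inputs at their observed values, fish_pop = 2*stocking + 10. Solving for 12 gives stocking = 1, within [0, 5].
Intervening on shading: fish_pop = 4*shading - 2. Reaching 12 requires shading = 7/2, not an integer.
Intervening on harvest_rate: fish_pop = -2*harvest_rate + 42. Reaching 12 requires harvest_rate = 15, outside [0, 5].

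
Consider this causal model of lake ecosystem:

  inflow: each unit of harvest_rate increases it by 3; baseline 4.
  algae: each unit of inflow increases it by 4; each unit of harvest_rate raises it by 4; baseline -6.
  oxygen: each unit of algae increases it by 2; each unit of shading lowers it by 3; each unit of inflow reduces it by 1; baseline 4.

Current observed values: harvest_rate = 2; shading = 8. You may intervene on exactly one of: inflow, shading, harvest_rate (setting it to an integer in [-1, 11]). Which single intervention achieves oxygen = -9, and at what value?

set inflow = 1

Intervening on inflow: with other inputs at their observed values, oxygen = 7*inflow - 16. Solving for -9 gives inflow = 1, within [-1, 11].
Intervening on shading: oxygen = -3*shading + 78. Reaching -9 requires shading = 29, outside [-1, 11].
Intervening on harvest_rate: oxygen = 29*harvest_rate - 4. Reaching -9 requires harvest_rate = -5/29, not an integer.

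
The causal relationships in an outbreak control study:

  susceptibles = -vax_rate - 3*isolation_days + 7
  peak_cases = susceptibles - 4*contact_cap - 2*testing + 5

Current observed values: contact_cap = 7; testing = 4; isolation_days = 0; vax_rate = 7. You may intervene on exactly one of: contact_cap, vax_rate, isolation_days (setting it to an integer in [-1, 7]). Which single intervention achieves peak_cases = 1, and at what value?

set contact_cap = -1

Intervening on contact_cap: with other inputs at their observed values, peak_cases = -4*contact_cap - 3. Solving for 1 gives contact_cap = -1, within [-1, 7].
Intervening on vax_rate: peak_cases = -vax_rate - 24. Reaching 1 requires vax_rate = -25, outside [-1, 7].
Intervening on isolation_days: peak_cases = -3*isolation_days - 31. Reaching 1 requires isolation_days = -32/3, not an integer.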